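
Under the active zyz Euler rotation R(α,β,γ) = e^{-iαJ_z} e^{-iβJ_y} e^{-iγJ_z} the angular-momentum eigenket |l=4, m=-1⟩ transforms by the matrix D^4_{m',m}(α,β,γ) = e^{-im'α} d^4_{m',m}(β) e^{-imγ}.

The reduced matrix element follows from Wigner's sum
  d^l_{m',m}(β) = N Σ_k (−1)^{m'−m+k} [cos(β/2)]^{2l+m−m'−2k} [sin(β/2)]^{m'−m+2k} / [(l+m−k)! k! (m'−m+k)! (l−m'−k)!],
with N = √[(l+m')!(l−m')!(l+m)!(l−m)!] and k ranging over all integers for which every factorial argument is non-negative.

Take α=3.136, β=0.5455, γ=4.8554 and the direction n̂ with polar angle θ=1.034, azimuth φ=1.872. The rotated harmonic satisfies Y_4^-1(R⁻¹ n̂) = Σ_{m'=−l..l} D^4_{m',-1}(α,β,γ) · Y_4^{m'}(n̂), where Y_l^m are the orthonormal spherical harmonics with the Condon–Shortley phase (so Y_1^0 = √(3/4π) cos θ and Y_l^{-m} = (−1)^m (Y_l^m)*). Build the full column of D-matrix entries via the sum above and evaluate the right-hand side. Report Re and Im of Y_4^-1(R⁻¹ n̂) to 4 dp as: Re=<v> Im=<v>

Need the full column D^4_{m',-1} for m'=−4..4 at α=3.136, β=0.5455, γ=4.8554.
cos(β/2)=0.963034, sin(β/2)=0.269381
d^4_{-4,-1}: single k=3 term ⇒ +0.121172;  D = +0.014583-0.120291i
d^4_{-3,-1}: k∈[2..3] ⇒ +0.459465 -0.059917 = +0.399548;  D = -0.050302+0.396369i
d^4_{-2,-1}: k∈[1..3] ⇒ +0.877998 -0.343490 +0.017917 = +0.552425;  D = +0.072613-0.547632i
d^4_{-1,-1}: k∈[0..3] ⇒ +0.739830 -0.868307 +0.135879 -0.003544 = +0.003858;  D = -0.000529+0.003822i
d^4_{0,-1}: k∈[0..3] ⇒ -0.925491 +0.434484 -0.033996 +0.000443 = -0.524559;  D = -0.074762+0.519204i
d^4_{1,-1}: k∈[0..3] ⇒ +0.578872 -0.135879 +0.005316 -0.000028 = +0.448280;  D = -0.066371+0.443340i
d^4_{2,-1}: k∈[0..2] ⇒ -0.228993 +0.026876 -0.000421 = -0.202538;  D = -0.031107+0.200135i
d^4_{3,-1}: k∈[0..1] ⇒ +0.059917 -0.002813 = +0.057104;  D = -0.009086+0.056377i
d^4_{4,-1}: single k=0 term ⇒ -0.009481;  D = -0.001561+0.009352i
Y_4^{m'}(θ=1.034,φ=1.872) and Σ D·Y over m':
  (+0.0146-0.1203i)·(+0.0864-0.2254i)  (-0.0503+0.3964i)·(+0.3191+0.2514i)  (+0.0726-0.5476i)·(-0.1691+0.1163i)  (-0.0005+0.0038i)·(+0.0721+0.2322i)  (-0.0748+0.5192i)·(-0.2594+0.0000i)  (-0.0664+0.4433i)·(-0.0721+0.2322i)  (-0.0311+0.2001i)·(-0.1691-0.1163i)  (-0.0091+0.0564i)·(-0.3191+0.2514i)  (-0.0016+0.0094i)·(+0.0864+0.2254i)
Y_4^-1(R⁻¹ n̂) = -0.154799-0.030738i

Re=-0.1548 Im=-0.0307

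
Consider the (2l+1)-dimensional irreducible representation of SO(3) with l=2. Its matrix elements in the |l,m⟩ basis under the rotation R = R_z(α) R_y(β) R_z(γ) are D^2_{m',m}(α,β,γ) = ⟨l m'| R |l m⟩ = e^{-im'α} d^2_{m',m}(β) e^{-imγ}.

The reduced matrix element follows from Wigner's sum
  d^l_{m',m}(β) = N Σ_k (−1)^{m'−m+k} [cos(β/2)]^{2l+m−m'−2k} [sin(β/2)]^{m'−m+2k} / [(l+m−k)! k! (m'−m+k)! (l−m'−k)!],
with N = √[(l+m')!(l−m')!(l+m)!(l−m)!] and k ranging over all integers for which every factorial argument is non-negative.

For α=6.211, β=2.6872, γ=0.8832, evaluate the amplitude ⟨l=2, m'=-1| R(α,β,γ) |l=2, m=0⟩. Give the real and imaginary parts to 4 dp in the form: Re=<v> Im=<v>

Split into d^2_{-1,0}(β=2.6872) × two z-phases.
c=cos(2.6872/2)=0.225247, s=sin(2.6872/2)=0.974302; N=√[1·6·2·2]=4.898979
The bounds max(0,m−m')=1 and min(l+m,l−m')=2 give 2 terms
  k=1: (−1)^0·4.8990/(2)·0.2252^3·0.9743^1 = +0.027274
  k=2: (−1)^1·4.8990/(2)·0.2252^1·0.9743^3 = -0.510287
d^2_{-1,0}(2.6872) = +0.027274 -0.510287 = -0.483013
Attach z-rotation phases: D = e^{-i(-1)(6.211)}·(-0.483013)·e^{-i(0)(0.8832)} = -0.481756+0.034836i

Re=-0.4818 Im=0.0348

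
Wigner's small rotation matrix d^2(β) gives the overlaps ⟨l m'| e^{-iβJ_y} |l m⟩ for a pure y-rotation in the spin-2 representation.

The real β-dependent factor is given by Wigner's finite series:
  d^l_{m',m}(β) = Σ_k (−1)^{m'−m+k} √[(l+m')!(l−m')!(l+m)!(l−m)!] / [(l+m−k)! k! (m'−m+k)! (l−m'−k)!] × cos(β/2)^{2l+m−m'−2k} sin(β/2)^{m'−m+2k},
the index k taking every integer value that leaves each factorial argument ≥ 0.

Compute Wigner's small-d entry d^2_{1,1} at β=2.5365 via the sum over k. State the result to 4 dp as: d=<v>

d^2_{1,1}(β=2.5365) via Wigner's sum:
Half-angle: c=0.297952, s=0.954581. N=√(6·1·6·1)=6.000000
k: max(0,(1)−(1))=0 … min(2+(1),2−(1))=1
  k=0: (−1)^0·6.0000/(6)·0.2980^4·0.9546^0 = +0.007881
  k=1: (−1)^1·6.0000/(2)·0.2980^2·0.9546^2 = -0.242683
d^2_{1,1}(2.5365) = +0.007881 -0.242683 = -0.234802

d=-0.2348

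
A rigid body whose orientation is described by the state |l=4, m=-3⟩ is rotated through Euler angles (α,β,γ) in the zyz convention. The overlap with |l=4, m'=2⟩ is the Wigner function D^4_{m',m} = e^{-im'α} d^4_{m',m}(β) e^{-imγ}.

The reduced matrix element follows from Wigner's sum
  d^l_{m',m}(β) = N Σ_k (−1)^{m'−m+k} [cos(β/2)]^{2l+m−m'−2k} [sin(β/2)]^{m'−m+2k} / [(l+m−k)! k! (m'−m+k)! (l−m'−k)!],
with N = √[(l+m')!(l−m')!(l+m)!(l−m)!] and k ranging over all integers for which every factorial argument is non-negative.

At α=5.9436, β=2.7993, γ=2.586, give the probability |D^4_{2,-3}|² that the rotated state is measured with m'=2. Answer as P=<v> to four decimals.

First d^4_{2,-3}(β=2.7993), then the phase factors e^{-i(2)α} and e^{-i(-3)γ}:
c=cos(2.7993/2)=0.170312, s=sin(2.7993/2)=0.985390; N=√[720·2·1·5040]=2693.993318
k: max(0,(-3)−(2))=0 … min(4+(-3),4−(2))=1
  k=0: (−1)^5·2693.9933/(240)·0.1703^3·0.9854^5 = -0.051518
  k=1: (−1)^6·2693.9933/(720)·0.1703^1·0.9854^7 = +0.574866
d^4_{2,-3}(2.7993) = -0.051518 +0.574866 = +0.523348
|D^4_{2,-3}|² = |d^4_{2,-3}(β)|² = (+0.523348)² = 0.273893 (the z-rotation phases have unit modulus)

P=0.2739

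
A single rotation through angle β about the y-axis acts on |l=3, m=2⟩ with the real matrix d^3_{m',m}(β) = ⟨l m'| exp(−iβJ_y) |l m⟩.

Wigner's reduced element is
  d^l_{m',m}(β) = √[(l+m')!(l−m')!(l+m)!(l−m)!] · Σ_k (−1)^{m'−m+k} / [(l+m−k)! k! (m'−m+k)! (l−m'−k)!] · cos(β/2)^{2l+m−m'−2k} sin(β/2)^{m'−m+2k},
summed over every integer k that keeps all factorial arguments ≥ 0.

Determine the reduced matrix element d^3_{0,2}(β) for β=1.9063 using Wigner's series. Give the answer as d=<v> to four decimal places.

d=-0.4020

d^3_{0,2}(β=1.9063) via Wigner's sum:
Half-angle: c=0.579118, s=0.815244. N=√(6·6·120·1)=65.726707
Admissible k: 2..3 (factorial args all ≥0)
  k=2: (−1)^0·65.7267/(12)·0.5791^4·0.8152^2 = +0.409453
  k=3: (−1)^1·65.7267/(12)·0.5791^2·0.8152^4 = -0.811418
d^3_{0,2}(1.9063) = +0.409453 -0.811418 = -0.401965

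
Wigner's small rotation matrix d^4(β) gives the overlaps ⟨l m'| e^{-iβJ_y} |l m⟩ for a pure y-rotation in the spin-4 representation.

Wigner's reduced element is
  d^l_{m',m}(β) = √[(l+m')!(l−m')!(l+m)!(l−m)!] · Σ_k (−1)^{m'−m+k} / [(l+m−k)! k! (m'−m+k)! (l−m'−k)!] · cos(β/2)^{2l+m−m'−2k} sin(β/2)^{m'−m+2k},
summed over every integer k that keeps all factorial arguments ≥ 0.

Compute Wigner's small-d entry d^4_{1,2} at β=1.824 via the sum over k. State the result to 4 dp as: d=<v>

d^4_{1,2}(β=1.824) via Wigner's sum:
c=cos(1.824/2)=0.612166, s=sin(1.824/2)=0.790730; N=√[120·6·720·2]=1018.233765
Admissible k: 1..3 (factorial args all ≥0)
  k=1: (−1)^0·1018.2338/(240)·0.6122^7·0.7907^1 = +0.108080
  k=2: (−1)^1·1018.2338/(48)·0.6122^5·0.7907^3 = -0.901643
  k=3: (−1)^2·1018.2338/(72)·0.6122^3·0.7907^5 = +1.002909
d^4_{1,2}(1.824) = +0.108080 -0.901643 +1.002909 = +0.209347

d=0.2093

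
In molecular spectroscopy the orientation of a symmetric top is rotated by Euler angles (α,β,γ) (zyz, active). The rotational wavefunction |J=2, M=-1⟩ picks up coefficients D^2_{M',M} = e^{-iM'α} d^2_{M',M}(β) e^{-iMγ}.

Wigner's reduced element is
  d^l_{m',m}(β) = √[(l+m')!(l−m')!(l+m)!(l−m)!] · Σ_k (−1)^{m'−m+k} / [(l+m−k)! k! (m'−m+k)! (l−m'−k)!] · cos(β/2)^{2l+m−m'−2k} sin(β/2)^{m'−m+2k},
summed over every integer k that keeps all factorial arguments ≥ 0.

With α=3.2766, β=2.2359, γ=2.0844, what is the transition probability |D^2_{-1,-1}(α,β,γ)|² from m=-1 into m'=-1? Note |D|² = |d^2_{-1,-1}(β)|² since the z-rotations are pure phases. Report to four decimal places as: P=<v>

First d^2_{-1,-1}(β=2.2359), then the phase factors e^{-i(-1)α} and e^{-i(-1)γ}:
Half-angle: c=0.437527, s=0.899205. N=√(1·6·1·6)=6.000000
The bounds max(0,m−m')=0 and min(l+m,l−m')=1 give 2 terms
  k=0: (−1)^0·6.0000/(6)·0.4375^4·0.8992^0 = +0.036645
  k=1: (−1)^1·6.0000/(2)·0.4375^2·0.8992^2 = -0.464353
d^2_{-1,-1}(2.2359) = +0.036645 -0.464353 = -0.427708
|D^2_{-1,-1}|² = |d^2_{-1,-1}(β)|² = (-0.427708)² = 0.182934 (the z-rotation phases have unit modulus)

P=0.1829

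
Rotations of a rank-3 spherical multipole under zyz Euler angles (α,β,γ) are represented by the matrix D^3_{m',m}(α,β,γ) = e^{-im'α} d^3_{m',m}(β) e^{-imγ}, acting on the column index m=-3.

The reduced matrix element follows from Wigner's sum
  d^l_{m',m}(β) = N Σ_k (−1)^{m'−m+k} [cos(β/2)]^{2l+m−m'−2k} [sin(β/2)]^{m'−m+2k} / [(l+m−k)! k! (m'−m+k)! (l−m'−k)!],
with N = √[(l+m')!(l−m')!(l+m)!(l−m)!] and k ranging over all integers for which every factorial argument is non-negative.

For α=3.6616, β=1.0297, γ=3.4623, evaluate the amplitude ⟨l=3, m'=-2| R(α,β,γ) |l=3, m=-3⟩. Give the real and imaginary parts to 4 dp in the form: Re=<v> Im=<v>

Split into d^3_{-2,-3}(β=1.0297) × two z-phases.
c=cos(1.0297/2)=0.870367, s=sin(1.0297/2)=0.492404; N=√[1·120·1·720]=293.938769
k: max(0,(-3)−(-2))=0 … min(3+(-3),3−(-2))=0
  k=0: (−1)^1·293.9388/(120)·0.8704^5·0.4924^1 = -0.602433
d^3_{-2,-3}(1.0297) = -0.602433
Attach z-rotation phases: D = e^{-i(-2)(3.6616)}·(-0.602433)·e^{-i(-3)(3.4623)} = -0.251870+0.547254i

Re=-0.2519 Im=0.5473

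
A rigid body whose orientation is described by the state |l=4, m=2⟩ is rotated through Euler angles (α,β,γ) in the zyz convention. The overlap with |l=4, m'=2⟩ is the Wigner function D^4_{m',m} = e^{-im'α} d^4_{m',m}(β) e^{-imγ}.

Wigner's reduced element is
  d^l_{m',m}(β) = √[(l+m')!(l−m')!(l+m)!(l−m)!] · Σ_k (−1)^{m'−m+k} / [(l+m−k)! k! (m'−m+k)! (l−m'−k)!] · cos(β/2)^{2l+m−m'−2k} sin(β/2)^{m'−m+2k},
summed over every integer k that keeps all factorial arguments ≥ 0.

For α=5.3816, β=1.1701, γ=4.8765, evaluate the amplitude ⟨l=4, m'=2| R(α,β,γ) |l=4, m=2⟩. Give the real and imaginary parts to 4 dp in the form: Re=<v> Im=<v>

D^4_{2,2}(5.3816,1.1701,4.8765) = e^{-i·2·5.3816}·d^4_{2,2}(1.1701)·e^{-i·2·4.8765}. Compute d first:
With c≡cos(β/2)=0.833684 and s≡sin(β/2)=0.552241, N=[720·2·720·2]^{1/2}=1440.000000
Admissible k: 0..2 (factorial args all ≥0)
  k=0: (−1)^0·1440.0000/(1440)·0.8337^8·0.5522^0 = +0.233353
  k=1: (−1)^1·1440.0000/(120)·0.8337^6·0.5522^2 = -1.228709
  k=2: (−1)^2·1440.0000/(96)·0.8337^4·0.5522^4 = +0.673927
d^4_{2,2}(1.1701) = +0.233353 -1.228709 +0.673927 = -0.321428
Attach z-rotation phases: D = e^{-i(2)(5.3816)}·(-0.321428)·e^{-i(2)(4.8765)} = +0.030761+0.319953i

Re=0.0308 Im=0.3200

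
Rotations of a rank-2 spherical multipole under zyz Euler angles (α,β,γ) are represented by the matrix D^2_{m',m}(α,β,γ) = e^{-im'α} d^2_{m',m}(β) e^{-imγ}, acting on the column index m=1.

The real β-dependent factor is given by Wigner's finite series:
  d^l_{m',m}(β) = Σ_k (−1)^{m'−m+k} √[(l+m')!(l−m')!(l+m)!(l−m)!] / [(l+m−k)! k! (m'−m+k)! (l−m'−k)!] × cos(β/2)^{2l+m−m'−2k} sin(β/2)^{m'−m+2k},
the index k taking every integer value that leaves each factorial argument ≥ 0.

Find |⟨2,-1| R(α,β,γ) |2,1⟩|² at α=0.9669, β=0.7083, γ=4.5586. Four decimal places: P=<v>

P=0.0918

D^2_{-1,1}(0.9669,0.7083,4.5586) = e^{-i·-1·0.9669}·d^2_{-1,1}(0.7083)·e^{-i·1·4.5586}. Compute d first:
Half-angle: c=0.937942, s=0.346793. N=√(1·6·6·1)=6.000000
The bounds max(0,m−m')=2 and min(l+m,l−m')=3 give 2 terms
  k=2: (−1)^0·6.0000/(2)·0.9379^2·0.3468^2 = +0.317405
  k=3: (−1)^1·6.0000/(6)·0.9379^0·0.3468^4 = -0.014464
d^2_{-1,1}(0.7083) = +0.317405 -0.014464 = +0.302941
|D^2_{-1,1}|² = |d^2_{-1,1}(β)|² = (+0.302941)² = 0.091774 (the z-rotation phases have unit modulus)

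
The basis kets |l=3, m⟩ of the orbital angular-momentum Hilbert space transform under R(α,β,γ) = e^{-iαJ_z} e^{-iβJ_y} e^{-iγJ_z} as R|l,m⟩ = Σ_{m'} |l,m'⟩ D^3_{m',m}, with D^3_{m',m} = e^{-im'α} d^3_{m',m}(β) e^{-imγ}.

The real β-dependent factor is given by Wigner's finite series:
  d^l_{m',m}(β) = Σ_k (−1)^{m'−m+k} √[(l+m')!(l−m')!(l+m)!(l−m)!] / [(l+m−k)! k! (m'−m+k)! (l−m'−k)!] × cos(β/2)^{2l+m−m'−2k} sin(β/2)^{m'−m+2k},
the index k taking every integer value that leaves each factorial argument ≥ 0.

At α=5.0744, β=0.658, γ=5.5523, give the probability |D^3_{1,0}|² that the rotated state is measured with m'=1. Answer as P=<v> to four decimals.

Split into d^3_{1,0}(β=0.658) × two z-phases.
With c≡cos(β/2)=0.946366 and s≡sin(β/2)=0.323097, N=[24·2·6·6]^{1/2}=41.569219
Admissible k: 0..2 (factorial args all ≥0)
  k=0: (−1)^1·41.5692/(12)·0.9464^5·0.3231^1 = -0.849608
  k=1: (−1)^2·41.5692/(4)·0.9464^3·0.3231^3 = +0.297089
  k=2: (−1)^3·41.5692/(12)·0.9464^1·0.3231^5 = -0.011543
d^3_{1,0}(0.658) = -0.849608 +0.297089 -0.011543 = -0.564062
|D^3_{1,0}|² = |d^3_{1,0}(β)|² = (-0.564062)² = 0.318166 (the z-rotation phases have unit modulus)

P=0.3182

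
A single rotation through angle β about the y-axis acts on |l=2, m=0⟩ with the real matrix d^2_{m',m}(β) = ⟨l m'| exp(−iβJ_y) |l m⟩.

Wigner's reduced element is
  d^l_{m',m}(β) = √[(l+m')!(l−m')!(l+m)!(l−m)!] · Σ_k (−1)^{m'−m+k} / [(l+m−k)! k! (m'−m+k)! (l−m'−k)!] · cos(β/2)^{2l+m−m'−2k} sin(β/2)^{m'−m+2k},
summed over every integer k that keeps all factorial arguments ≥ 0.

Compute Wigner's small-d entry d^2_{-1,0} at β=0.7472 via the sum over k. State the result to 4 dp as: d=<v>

d^2_{-1,0}(β=0.7472) via Wigner's sum:
Half-angle: c=0.931019, s=0.364969. N=√(1·6·2·2)=4.898979
k∈{1,2} keeps every argument non-negative
  k=1: (−1)^0·4.8990/(2)·0.9310^3·0.3650^1 = +0.721454
  k=2: (−1)^1·4.8990/(2)·0.9310^1·0.3650^3 = -0.110867
d^2_{-1,0}(0.7472) = +0.721454 -0.110867 = +0.610586

d=0.6106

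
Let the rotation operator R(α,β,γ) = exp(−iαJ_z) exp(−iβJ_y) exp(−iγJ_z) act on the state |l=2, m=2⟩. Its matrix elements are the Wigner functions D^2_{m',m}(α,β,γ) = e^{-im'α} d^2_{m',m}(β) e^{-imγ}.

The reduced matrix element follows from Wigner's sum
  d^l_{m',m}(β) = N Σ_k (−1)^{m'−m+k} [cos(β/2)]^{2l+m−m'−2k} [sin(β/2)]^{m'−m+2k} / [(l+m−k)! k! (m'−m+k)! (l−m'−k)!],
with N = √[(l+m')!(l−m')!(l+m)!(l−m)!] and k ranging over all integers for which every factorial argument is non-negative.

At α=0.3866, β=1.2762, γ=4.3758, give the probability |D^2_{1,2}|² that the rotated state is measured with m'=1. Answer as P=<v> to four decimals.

P=0.3812

Split into d^2_{1,2}(β=1.2762) × two z-phases.
With c≡cos(β/2)=0.803229 and s≡sin(β/2)=0.595670, N=[6·1·24·1]^{1/2}=12.000000
Admissible k: 1..1 (factorial args all ≥0)
  k=1: (−1)^0·12.0000/(6)·0.8032^3·0.5957^1 = +0.617382
d^2_{1,2}(1.2762) = +0.617382
|D^2_{1,2}|² = |d^2_{1,2}(β)|² = (+0.617382)² = 0.381161 (the z-rotation phases have unit modulus)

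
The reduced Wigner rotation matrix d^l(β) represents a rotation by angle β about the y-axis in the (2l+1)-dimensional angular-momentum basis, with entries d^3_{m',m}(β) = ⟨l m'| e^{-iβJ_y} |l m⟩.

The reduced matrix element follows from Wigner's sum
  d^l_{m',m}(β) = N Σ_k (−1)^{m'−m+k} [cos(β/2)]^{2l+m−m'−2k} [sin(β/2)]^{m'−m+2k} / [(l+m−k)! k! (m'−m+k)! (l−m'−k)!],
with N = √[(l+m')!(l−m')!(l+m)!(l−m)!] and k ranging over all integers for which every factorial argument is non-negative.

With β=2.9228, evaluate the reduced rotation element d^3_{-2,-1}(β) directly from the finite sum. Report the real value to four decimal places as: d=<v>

d=-0.0080

d^3_{-2,-1}(β=2.9228) via Wigner's sum:
With c≡cos(β/2)=0.109178 and s≡sin(β/2)=0.994022, N=[1·120·2·24]^{1/2}=75.894664
k: max(0,(-1)−(-2))=1 … min(3+(-1),3−(-2))=2
  k=1: (−1)^0·75.8947/(24)·0.1092^5·0.9940^1 = +0.000049
  k=2: (−1)^1·75.8947/(12)·0.1092^3·0.9940^3 = -0.008084
d^3_{-2,-1}(2.9228) = +0.000049 -0.008084 = -0.008035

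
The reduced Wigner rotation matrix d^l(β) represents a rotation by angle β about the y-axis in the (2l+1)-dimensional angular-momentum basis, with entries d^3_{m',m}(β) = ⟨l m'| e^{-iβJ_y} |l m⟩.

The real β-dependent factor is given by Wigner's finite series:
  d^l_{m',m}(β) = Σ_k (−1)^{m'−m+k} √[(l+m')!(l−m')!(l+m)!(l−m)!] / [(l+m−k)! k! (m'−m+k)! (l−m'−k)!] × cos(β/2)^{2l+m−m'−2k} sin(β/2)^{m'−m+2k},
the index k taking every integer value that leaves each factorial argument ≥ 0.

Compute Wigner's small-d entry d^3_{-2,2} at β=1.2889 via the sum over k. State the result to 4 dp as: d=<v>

d=0.3692

d^3_{-2,2}(β=1.2889) via Wigner's sum:
With c≡cos(β/2)=0.799430 and s≡sin(β/2)=0.600759, N=[1·120·120·1]^{1/2}=120.000000
k∈{4,5} keeps every argument non-negative
  k=4: (−1)^0·120.0000/(24)·0.7994^2·0.6008^4 = +0.416229
  k=5: (−1)^1·120.0000/(120)·0.7994^0·0.6008^6 = -0.047011
d^3_{-2,2}(1.2889) = +0.416229 -0.047011 = +0.369217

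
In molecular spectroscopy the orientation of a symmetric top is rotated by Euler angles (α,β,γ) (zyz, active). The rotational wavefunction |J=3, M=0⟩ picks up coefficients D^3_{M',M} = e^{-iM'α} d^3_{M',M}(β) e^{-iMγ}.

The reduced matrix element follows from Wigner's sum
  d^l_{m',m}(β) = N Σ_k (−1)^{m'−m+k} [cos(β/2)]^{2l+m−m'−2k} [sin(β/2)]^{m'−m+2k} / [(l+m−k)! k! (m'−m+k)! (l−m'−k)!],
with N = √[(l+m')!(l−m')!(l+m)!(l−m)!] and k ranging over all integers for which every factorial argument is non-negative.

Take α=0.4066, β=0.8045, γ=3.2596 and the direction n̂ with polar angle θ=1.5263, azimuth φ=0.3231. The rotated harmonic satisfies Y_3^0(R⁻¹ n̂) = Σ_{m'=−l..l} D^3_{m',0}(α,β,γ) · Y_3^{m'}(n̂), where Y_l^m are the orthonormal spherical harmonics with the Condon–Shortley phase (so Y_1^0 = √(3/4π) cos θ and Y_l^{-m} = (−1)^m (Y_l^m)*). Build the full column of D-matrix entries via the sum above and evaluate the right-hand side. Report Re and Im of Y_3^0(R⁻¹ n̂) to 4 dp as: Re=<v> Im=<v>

Need the full column D^3_{m',0} for m'=−3..3 at α=0.4066, β=0.8045, γ=3.2596.
cos(β/2)=0.920182, sin(β/2)=0.391490
d^3_{-3,0}: single k=3 term ⇒ +0.209073;  D = +0.071886+0.196326i
d^3_{-2,0}: k∈[2..3] ⇒ +0.601862 -0.108941 = +0.492922;  D = +0.338725+0.358103i
d^3_{-1,0}: k∈[1..3] ⇒ +0.894707 -0.485842 +0.029313 = +0.438178;  D = +0.402454+0.173295i
d^3_{0,0}: k∈[0..3] ⇒ +0.607077 -0.988961 +0.179008 -0.003600 = -0.206476;  D = -0.206476+0.000000i
d^3_{1,0}: k∈[0..2] ⇒ -0.894707 +0.485842 -0.029313 = -0.438178;  D = -0.402454+0.173295i
d^3_{2,0}: k∈[0..1] ⇒ +0.601862 -0.108941 = +0.492922;  D = +0.338725-0.358103i
d^3_{3,0}: single k=0 term ⇒ -0.209073;  D = -0.071886+0.196326i
Y_3^{m'}(θ=1.5263,φ=0.3231) and Σ D·Y over m':
  (+0.0719+0.1963i)·(+0.2354-0.3430i)  (+0.3387+0.3581i)·(+0.0362-0.0273i)  (+0.4025+0.1733i)·(-0.3031+0.1015i)  (-0.2065+0.0000i)·(-0.0496+0.0000i)  (-0.4025+0.1733i)·(+0.3031+0.1015i)  (+0.3387-0.3581i)·(+0.0362+0.0273i)  (-0.0719+0.1963i)·(-0.2354-0.3430i)
Y_3^0(R⁻¹ n̂) = -0.056298+0.000000i

Re=-0.0563 Im=0.0000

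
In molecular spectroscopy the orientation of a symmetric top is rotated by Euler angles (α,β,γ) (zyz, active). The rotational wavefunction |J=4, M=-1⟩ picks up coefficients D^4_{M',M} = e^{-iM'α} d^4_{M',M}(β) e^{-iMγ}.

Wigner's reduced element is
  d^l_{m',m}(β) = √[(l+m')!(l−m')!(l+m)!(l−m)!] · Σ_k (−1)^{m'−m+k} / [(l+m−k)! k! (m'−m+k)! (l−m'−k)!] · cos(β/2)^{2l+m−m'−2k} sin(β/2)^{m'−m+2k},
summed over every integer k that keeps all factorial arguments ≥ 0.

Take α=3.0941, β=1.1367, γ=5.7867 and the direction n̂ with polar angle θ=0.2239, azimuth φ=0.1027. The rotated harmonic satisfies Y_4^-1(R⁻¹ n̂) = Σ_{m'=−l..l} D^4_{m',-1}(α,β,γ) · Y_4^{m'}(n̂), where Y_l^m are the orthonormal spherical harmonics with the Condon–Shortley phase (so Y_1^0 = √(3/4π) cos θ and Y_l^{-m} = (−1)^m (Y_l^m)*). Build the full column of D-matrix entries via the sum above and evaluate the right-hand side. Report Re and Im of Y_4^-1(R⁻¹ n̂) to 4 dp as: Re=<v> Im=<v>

Re=0.2262 Im=-0.1327

Need the full column D^4_{m',-1} for m'=−4..4 at α=3.0941, β=1.1367, γ=5.7867.
cos(β/2)=0.842790, sin(β/2)=0.538242
d^4_{-4,-1}: single k=3 term ⇒ +0.496163;  D = +0.383781-0.314468i
d^4_{-3,-1}: k∈[2..3] ⇒ +0.824029 -0.560155 = +0.263875;  D = -0.211816+0.157365i
d^4_{-2,-1}: k∈[1..3] ⇒ +0.689684 -1.406491 +0.382439 = -0.334367;  D = -0.277566+0.186437i
d^4_{-1,-1}: k∈[0..3] ⇒ +0.254540 -1.557269 +1.270311 -0.172705 = -0.205123;  D = +0.175515-0.106160i
d^4_{0,-1}: k∈[0..3] ⇒ -0.726991 +1.779086 -0.725627 +0.049326 = +0.375794;  D = +0.330421-0.179005i
d^4_{1,-1}: k∈[0..3] ⇒ +1.038179 -1.270311 +0.259058 -0.007044 = +0.019882;  D = -0.017911+0.008630i
d^4_{2,-1}: k∈[0..2] ⇒ -0.937660 +0.573658 -0.046795 = -0.410797;  D = -0.378129+0.160539i
d^4_{3,-1}: k∈[0..1] ⇒ +0.560155 -0.137080 = +0.423074;  D = -0.396840+0.146663i
d^4_{4,-1}: single k=0 term ⇒ -0.202368;  D = -0.192936+0.061062i
Y_4^{m'}(θ=0.2239,φ=0.1027) and Σ D·Y over m':
  (+0.3838-0.3145i)·(+0.0010-0.0004i)  (-0.2118+0.1574i)·(+0.0127-0.0041i)  (-0.2776+0.1864i)·(+0.0913-0.0190i)  (+0.1755-0.1062i)·(+0.3724-0.0384i)  (+0.3304-0.1790i)·(+0.6467+0.0000i)  (-0.0179+0.0086i)·(-0.3724-0.0384i)  (-0.3781+0.1605i)·(+0.0913+0.0190i)  (-0.3968+0.1467i)·(-0.0127-0.0041i)  (-0.1929+0.0611i)·(+0.0010+0.0004i)
Y_4^-1(R⁻¹ n̂) = +0.226200-0.132680i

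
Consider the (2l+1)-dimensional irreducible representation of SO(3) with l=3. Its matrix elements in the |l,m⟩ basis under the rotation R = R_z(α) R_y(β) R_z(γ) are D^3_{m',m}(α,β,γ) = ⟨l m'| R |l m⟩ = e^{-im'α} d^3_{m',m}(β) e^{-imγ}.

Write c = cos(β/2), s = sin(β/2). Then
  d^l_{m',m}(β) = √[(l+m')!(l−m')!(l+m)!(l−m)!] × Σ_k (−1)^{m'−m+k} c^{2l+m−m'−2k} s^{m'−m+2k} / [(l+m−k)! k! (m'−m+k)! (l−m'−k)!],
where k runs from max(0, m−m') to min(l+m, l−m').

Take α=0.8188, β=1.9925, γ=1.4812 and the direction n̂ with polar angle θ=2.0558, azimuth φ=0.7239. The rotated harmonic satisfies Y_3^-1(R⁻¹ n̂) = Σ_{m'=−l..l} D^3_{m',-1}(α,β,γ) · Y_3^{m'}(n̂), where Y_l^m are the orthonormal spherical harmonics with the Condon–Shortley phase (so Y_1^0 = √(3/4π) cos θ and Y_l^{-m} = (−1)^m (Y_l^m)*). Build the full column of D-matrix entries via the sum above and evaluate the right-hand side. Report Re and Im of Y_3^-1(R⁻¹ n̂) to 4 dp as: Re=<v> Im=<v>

Need the full column D^3_{m',-1} for m'=−3..3 at α=0.8188, β=1.9925, γ=1.4812.
cos(β/2)=0.543454, sin(β/2)=0.839439
d^3_{-3,-1}: single k=2 term ⇒ +0.238054;  D = -0.166534-0.170106i
d^3_{-2,-1}: k∈[1..2] ⇒ +0.125835 -0.600462 = -0.474627;  D = +0.474504-0.010817i
d^3_{-1,-1}: k∈[0..2] ⇒ +0.025762 -0.491722 +0.879900 = +0.413940;  D = -0.275798+0.308677i
d^3_{0,-1}: k∈[0..2] ⇒ -0.137846 +0.986660 -0.784692 = +0.064123;  D = +0.005737+0.063866i
d^3_{1,-1}: k∈[0..2] ⇒ +0.368791 -1.173200 +0.349893 = -0.454516;  D = -0.358394-0.279532i
d^3_{2,-1}: k∈[0..1] ⇒ -0.600462 +0.716322 = +0.115860;  D = +0.114446-0.018047i
d^3_{3,-1}: single k=0 term ⇒ +0.567973;  D = +0.318634-0.470176i
Y_3^{m'}(θ=2.0558,φ=0.7239) and Σ D·Y over m':
  (-0.1665-0.1701i)·(-0.1633-0.2383i)  (+0.4745-0.0108i)·(-0.0457+0.3701i)  (-0.2758+0.3087i)·(+0.0186-0.0164i)  (+0.0057+0.0639i)·(+0.3329+0.0000i)  (-0.3584-0.2795i)·(-0.0186-0.0164i)  (+0.1144-0.0180i)·(-0.0457-0.3701i)  (+0.3186-0.4702i)·(+0.1633-0.2383i)
Y_3^-1(R⁻¹ n̂) = -0.099017+0.091931i

Re=-0.0990 Im=0.0919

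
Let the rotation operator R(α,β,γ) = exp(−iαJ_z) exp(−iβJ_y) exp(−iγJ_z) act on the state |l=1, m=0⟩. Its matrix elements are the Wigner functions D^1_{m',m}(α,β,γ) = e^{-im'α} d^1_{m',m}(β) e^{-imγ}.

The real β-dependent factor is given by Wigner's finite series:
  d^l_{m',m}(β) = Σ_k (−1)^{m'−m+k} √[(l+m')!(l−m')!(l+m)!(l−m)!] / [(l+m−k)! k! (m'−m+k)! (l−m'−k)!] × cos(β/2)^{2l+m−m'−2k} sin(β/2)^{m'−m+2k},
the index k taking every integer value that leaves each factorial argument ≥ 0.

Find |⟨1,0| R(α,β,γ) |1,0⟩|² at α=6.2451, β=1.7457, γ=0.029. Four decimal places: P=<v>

P=0.0303

First d^1_{0,0}(β=1.7457), then the phase factors e^{-i(0)α} and e^{-i(0)γ}:
With c≡cos(β/2)=0.642646 and s≡sin(β/2)=0.766164, N=[1·1·1·1]^{1/2}=1.000000
k∈{0,1} keeps every argument non-negative
  k=0: (−1)^0·1.0000/(1)·0.6426^2·0.7662^0 = +0.412993
  k=1: (−1)^1·1.0000/(1)·0.6426^0·0.7662^2 = -0.587007
d^1_{0,0}(1.7457) = +0.412993 -0.587007 = -0.174013
|D^1_{0,0}|² = |d^1_{0,0}(β)|² = (-0.174013)² = 0.030281 (the z-rotation phases have unit modulus)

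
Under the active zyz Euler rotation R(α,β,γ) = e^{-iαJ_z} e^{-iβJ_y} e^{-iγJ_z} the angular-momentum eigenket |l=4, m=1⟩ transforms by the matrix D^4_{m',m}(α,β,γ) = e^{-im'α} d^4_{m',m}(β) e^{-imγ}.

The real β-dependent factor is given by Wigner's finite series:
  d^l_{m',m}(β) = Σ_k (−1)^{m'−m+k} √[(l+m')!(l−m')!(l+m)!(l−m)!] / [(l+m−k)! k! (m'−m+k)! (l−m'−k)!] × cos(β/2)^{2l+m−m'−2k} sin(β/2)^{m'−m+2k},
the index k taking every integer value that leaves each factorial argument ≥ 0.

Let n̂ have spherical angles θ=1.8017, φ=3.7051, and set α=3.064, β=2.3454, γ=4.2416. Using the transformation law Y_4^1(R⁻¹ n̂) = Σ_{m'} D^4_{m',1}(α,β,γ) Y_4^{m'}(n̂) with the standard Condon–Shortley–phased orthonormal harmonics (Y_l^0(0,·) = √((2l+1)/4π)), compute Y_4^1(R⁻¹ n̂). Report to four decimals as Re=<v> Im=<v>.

Re=0.0710 Im=0.1242

Need the full column D^4_{m',1} for m'=−4..4 at α=3.064, β=2.3454, γ=4.2416.
cos(β/2)=0.387664, sin(β/2)=0.921801
d^4_{-4,1}: single k=5 term ⇒ +0.290166;  D = -0.046349+0.286440i
d^4_{-3,1}: k∈[4..5] ⇒ +0.215720 -0.731819 = -0.516099;  D = -0.121681+0.501550i
d^4_{-2,1}: k∈[3..5] ⇒ +0.096985 -0.822543 +0.930146 = +0.204588;  D = -0.063502+0.194483i
d^4_{-1,1}: k∈[2..5] ⇒ +0.028841 -0.489207 +1.383008 -0.521310 = +0.401333;  D = +0.153768-0.370707i
d^4_{0,1}: k∈[1..4] ⇒ +0.005424 -0.184016 +1.040444 -0.980460 = -0.118608;  D = +0.053799-0.105705i
d^4_{1,1}: k∈[0..3] ⇒ +0.000510 -0.043261 +0.489207 -0.922006 = -0.475550;  D = -0.247908+0.405820i
d^4_{2,1}: k∈[0..2] ⇒ -0.005146 +0.145478 -0.548362 = -0.408030;  D = +0.239060-0.330665i
d^4_{3,1}: k∈[0..1] ⇒ +0.022892 -0.215720 = -0.192828;  D = -0.124749+0.147039i
d^4_{4,1}: single k=0 term ⇒ -0.051320;  D = +0.036134-0.036442i
Y_4^{m'}(θ=1.8017,φ=3.7051) and Σ D·Y over m':
  (-0.0463+0.2864i)·(-0.2509-0.3082i)  (-0.1217+0.5015i)·(-0.0316-0.2624i)  (-0.0635+0.1945i)·(-0.0862+0.1813i)  (+0.1538-0.3707i)·(-0.2346+0.1483i)  (+0.0538-0.1057i)·(+0.1613+0.0000i)  (-0.2479+0.4058i)·(+0.2346+0.1483i)  (+0.2391-0.3307i)·(-0.0862-0.1813i)  (-0.1247+0.1470i)·(+0.0316-0.2624i)  (+0.0361-0.0364i)·(-0.2509+0.3082i)
Y_4^1(R⁻¹ n̂) = +0.071001+0.124235i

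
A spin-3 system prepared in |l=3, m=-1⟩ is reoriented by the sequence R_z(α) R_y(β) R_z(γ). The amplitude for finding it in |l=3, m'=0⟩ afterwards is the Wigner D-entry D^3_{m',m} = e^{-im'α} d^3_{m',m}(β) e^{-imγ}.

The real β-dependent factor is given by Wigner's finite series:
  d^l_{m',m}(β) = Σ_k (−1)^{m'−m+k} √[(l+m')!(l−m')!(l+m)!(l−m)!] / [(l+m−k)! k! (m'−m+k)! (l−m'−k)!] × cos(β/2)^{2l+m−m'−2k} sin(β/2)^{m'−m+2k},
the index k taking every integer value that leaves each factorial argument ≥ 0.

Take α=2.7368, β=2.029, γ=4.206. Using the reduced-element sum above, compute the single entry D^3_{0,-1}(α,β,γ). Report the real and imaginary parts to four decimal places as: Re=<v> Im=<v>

D^3_{0,-1}(2.7368,2.029,4.206) = e^{-i·0·2.7368}·d^3_{0,-1}(2.029)·e^{-i·-1·4.206}. Compute d first:
c=cos(2.029/2)=0.528045, s=sin(2.029/2)=0.849217; N=√[6·6·2·24]=41.569219
k: max(0,(-1)−(0))=0 … min(3+(-1),3−(0))=2
  k=0: (−1)^1·41.5692/(12)·0.5280^5·0.8492^1 = -0.120771
  k=1: (−1)^2·41.5692/(4)·0.5280^3·0.8492^3 = +0.937085
  k=2: (−1)^3·41.5692/(12)·0.5280^1·0.8492^5 = -0.807893
d^3_{0,-1}(2.029) = -0.120771 +0.937085 -0.807893 = +0.008422
Attach z-rotation phases: D = e^{-i(0)(2.7368)}·(+0.008422)·e^{-i(-1)(4.206)} = -0.004085-0.007365i

Re=-0.0041 Im=-0.0074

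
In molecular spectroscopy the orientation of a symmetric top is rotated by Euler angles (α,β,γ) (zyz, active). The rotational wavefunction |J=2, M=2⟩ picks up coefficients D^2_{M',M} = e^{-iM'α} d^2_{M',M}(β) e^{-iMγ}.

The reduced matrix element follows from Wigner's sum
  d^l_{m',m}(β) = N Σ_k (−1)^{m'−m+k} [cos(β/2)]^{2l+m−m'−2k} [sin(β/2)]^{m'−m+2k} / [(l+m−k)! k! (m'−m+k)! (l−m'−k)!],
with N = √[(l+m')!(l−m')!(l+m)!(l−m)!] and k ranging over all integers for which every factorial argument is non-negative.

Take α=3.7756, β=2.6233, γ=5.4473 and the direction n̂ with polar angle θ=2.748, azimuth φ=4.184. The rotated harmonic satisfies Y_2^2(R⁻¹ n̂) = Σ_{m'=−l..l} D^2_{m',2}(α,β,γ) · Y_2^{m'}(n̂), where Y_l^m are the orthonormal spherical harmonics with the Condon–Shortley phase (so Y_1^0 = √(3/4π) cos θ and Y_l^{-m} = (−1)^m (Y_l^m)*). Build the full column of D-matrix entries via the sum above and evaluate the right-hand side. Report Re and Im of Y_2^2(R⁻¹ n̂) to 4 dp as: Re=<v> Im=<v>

Re=-0.0178 Im=-0.0019

Need the full column D^2_{m',2} for m'=−2..2 at α=3.7756, β=2.6233, γ=5.4473.
cos(β/2)=0.256255, sin(β/2)=0.966609
d^2_{-2,2}: single k=4 term ⇒ +0.872978;  D = -0.855262+0.174980i
d^2_{-1,2}: single k=3 term ⇒ +0.462867;  D = +0.310386-0.343374i
d^2_{0,2}: single k=2 term ⇒ +0.150288;  D = -0.015149+0.149522i
d^2_{1,2}: single k=1 term ⇒ +0.032531;  D = -0.016531-0.028018i
d^2_{2,2}: single k=0 term ⇒ +0.004312;  D = +0.003965+0.001694i
Y_2^{m'}(θ=2.748,φ=4.184) and Σ D·Y over m':
  (-0.8553+0.1750i)·(-0.0279-0.0495i)  (+0.3104-0.3434i)·(+0.1379-0.2363i)  (-0.0151+0.1495i)·(+0.4916+0.0000i)  (-0.0165-0.0280i)·(-0.1379-0.2363i)  (+0.0040+0.0017i)·(-0.0279+0.0495i)
Y_2^2(R⁻¹ n̂) = -0.017761-0.001862i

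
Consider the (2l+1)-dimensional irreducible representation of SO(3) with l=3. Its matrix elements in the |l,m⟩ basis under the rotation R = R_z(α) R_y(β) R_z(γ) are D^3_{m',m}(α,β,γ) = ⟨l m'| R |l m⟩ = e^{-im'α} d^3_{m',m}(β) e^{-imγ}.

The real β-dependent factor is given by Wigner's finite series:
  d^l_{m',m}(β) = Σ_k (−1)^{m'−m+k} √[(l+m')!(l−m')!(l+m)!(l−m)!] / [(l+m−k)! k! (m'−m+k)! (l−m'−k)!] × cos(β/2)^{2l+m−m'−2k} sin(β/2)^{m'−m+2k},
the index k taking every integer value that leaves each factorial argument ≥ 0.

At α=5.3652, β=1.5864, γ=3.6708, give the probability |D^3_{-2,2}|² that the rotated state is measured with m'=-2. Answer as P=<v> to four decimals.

P=0.2537

Split into d^3_{-2,2}(β=1.5864) × two z-phases.
With c≡cos(β/2)=0.701569 and s≡sin(β/2)=0.712602, N=[1·120·120·1]^{1/2}=120.000000
Admissible k: 4..5 (factorial args all ≥0)
  k=4: (−1)^0·120.0000/(24)·0.7016^2·0.7126^4 = +0.634597
  k=5: (−1)^1·120.0000/(120)·0.7016^0·0.7126^6 = -0.130943
d^3_{-2,2}(1.5864) = +0.634597 -0.130943 = +0.503654
|D^3_{-2,2}|² = |d^3_{-2,2}(β)|² = (+0.503654)² = 0.253668 (the z-rotation phases have unit modulus)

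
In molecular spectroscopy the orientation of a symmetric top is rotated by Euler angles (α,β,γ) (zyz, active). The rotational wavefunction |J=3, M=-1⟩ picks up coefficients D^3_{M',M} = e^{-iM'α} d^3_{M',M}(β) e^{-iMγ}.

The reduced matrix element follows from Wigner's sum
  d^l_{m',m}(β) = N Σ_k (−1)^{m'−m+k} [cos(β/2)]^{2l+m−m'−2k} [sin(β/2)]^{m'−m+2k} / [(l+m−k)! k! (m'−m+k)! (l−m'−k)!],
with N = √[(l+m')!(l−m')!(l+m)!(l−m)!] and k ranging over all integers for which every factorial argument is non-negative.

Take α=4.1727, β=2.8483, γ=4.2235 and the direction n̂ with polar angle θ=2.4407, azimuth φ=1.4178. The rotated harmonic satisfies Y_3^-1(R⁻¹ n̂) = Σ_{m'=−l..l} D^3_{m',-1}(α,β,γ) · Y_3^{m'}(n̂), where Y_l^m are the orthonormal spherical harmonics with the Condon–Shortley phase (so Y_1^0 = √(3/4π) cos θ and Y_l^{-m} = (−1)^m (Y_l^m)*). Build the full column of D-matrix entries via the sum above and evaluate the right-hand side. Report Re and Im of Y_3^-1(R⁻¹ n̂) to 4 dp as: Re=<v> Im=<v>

Re=-0.0286 Im=-0.1479

Need the full column D^3_{m',-1} for m'=−3..3 at α=4.1727, β=2.8483, γ=4.2235.
cos(β/2)=0.146121, sin(β/2)=0.989267
d^3_{-3,-1}: single k=2 term ⇒ +0.001728;  D = -0.000884-0.001485i
d^3_{-2,-1}: k∈[1..2] ⇒ +0.000208 -0.019103 = -0.018895;  D = -0.018895-0.000048i
d^3_{-1,-1}: k∈[0..2] ⇒ +0.000010 -0.003569 +0.122696 = +0.119137;  D = -0.061479+0.102049i
d^3_{0,-1}: k∈[0..2] ⇒ -0.000228 +0.031390 -0.479591 = -0.448429;  D = +0.210603+0.395898i
d^3_{1,-1}: k∈[0..2] ⇒ +0.002677 -0.163595 +0.937304 = +0.776385;  D = +0.775384+0.039423i
d^3_{2,-1}: k∈[0..1] ⇒ -0.019103 +0.437805 = +0.418701;  D = -0.233119+0.347802i
d^3_{3,-1}: single k=0 term ⇒ +0.079200;  D = -0.033779-0.071636i
Y_3^{m'}(θ=2.4407,φ=1.4178) and Σ D·Y over m':
  (-0.0009-0.0015i)·(-0.0496+0.1003i)  (-0.0189-0.0000i)·(+0.3098+0.0979i)  (-0.0615+0.1020i)·(+0.0610-0.3956i)  (+0.2106+0.3959i)·(+0.0227+0.0000i)  (+0.7754+0.0394i)·(-0.0610-0.3956i)  (-0.2331+0.3478i)·(+0.3098-0.0979i)  (-0.0338-0.0716i)·(+0.0496+0.1003i)
Y_3^-1(R⁻¹ n̂) = -0.028629-0.147898i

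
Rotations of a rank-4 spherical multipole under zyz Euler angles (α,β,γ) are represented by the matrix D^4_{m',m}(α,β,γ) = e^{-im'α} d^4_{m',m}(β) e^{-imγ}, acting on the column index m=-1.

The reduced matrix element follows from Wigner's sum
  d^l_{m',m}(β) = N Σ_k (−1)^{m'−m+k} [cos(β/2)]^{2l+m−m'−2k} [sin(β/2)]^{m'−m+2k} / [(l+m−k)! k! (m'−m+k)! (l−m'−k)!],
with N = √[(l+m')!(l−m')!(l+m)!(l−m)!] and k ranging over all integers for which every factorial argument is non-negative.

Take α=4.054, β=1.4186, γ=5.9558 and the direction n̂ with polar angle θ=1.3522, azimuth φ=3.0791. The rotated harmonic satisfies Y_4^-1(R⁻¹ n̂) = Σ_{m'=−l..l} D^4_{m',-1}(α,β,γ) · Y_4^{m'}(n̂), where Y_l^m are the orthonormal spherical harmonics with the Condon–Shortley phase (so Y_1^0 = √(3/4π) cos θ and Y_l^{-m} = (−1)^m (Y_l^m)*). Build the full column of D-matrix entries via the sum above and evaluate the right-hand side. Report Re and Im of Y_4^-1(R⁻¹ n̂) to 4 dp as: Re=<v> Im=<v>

Re=-0.0254 Im=-0.1514

Need the full column D^4_{m',-1} for m'=−4..4 at α=4.054, β=1.4186, γ=5.9558.
cos(β/2)=0.758818, sin(β/2)=0.651303
d^4_{-4,-1}: single k=3 term ⇒ +0.520153;  D = -0.511688-0.093456i
d^4_{-3,-1}: k∈[2..3] ⇒ +0.642779 -0.789226 = -0.146446;  D = -0.108956+0.097852i
d^4_{-2,-1}: k∈[1..3] ⇒ +0.400297 -1.474494 +0.724173 = -0.350024;  D = -0.025657-0.349082i
d^4_{-1,-1}: k∈[0..3] ⇒ +0.109926 -1.214738 +1.789795 -0.439514 = +0.245469;  D = -0.204648-0.135552i
d^4_{0,-1}: k∈[0..3] ⇒ -0.421950 +1.865104 -1.374022 +0.168707 = +0.237839;  D = +0.225206-0.076481i
d^4_{1,-1}: k∈[0..3] ⇒ +0.809826 -1.789795 +0.659271 -0.032379 = -0.353078;  D = +0.114748-0.333911i
d^4_{2,-1}: k∈[0..2] ⇒ -0.982996 +1.086260 -0.160049 = -0.056786;  D = +0.031187+0.047456i
d^4_{3,-1}: k∈[0..1] ⇒ +0.789226 -0.348853 = +0.440372;  D = +0.439068+0.033869i
d^4_{4,-1}: single k=0 term ⇒ -0.383196;  D = +0.257073-0.284171i
Y_4^{m'}(θ=1.3522,φ=3.0791) and Σ D·Y over m':
  (-0.5117-0.0935i)·(+0.3894+0.0994i)  (-0.1090+0.0979i)·(-0.2481-0.0471i)  (-0.0257-0.3491i)·(-0.2122-0.0267i)  (-0.2046-0.1356i)·(+0.2670+0.0167i)  (+0.2252-0.0765i)·(+0.1763+0.0000i)  (+0.1147-0.3339i)·(-0.2670+0.0167i)  (+0.0312+0.0475i)·(-0.2122+0.0267i)  (+0.4391+0.0339i)·(+0.2481-0.0471i)  (+0.2571-0.2842i)·(+0.3894-0.0994i)
Y_4^-1(R⁻¹ n̂) = -0.025413-0.151402i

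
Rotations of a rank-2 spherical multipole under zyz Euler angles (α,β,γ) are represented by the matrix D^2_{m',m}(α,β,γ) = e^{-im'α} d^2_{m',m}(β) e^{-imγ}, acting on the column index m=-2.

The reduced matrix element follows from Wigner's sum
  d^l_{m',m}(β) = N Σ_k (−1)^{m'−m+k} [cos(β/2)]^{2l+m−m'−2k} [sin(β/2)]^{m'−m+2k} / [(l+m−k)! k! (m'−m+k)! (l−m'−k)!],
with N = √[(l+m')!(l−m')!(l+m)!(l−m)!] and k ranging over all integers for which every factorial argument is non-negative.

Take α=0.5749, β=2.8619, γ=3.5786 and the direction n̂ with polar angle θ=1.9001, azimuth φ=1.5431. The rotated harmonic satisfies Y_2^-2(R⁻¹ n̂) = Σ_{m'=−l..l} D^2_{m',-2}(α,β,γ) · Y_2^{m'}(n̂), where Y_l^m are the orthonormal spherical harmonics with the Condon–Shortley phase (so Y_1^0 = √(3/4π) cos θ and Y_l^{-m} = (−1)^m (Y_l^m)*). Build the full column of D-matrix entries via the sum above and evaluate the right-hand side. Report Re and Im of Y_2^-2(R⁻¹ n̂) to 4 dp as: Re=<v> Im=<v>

Re=-0.3025 Im=0.0385

Need the full column D^2_{m',-2} for m'=−2..2 at α=0.5749, β=2.8619, γ=3.5786.
cos(β/2)=0.139391, sin(β/2)=0.990237
d^2_{-2,-2}: single k=0 term ⇒ +0.000378;  D = -0.000165+0.000339i
d^2_{-1,-2}: single k=0 term ⇒ -0.005364;  D = -0.000652-0.005324i
d^2_{0,-2}: single k=0 term ⇒ +0.046668;  D = +0.029950+0.035791i
d^2_{1,-2}: single k=0 term ⇒ -0.270696;  D = -0.258677-0.079767i
d^2_{2,-2}: single k=0 term ⇒ +0.961518;  D = +0.925184-0.261824i
Y_2^{m'}(θ=1.9001,φ=1.5431) and Σ D·Y over m':
  (-0.0002+0.0003i)·(-0.3453-0.0191i)  (-0.0007-0.0053i)·(-0.0065+0.2363i)  (+0.0299+0.0358i)·(-0.2164+0.0000i)  (-0.2587-0.0798i)·(+0.0065+0.2363i)  (+0.9252-0.2618i)·(-0.3453+0.0191i)
Y_2^-2(R⁻¹ n̂) = -0.302496+0.038506i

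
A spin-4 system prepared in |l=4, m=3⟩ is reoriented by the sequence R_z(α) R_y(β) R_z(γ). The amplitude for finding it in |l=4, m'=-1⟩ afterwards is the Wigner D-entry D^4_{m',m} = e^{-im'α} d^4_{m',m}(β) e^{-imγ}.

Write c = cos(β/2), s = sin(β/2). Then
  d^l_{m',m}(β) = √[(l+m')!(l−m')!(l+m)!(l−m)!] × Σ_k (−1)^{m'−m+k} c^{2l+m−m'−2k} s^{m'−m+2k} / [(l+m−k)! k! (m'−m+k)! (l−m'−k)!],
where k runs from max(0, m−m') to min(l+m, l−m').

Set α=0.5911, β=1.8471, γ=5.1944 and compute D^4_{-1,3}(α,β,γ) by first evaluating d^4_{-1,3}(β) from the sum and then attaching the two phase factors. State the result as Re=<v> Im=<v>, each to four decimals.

D^4_{-1,3}(0.5911,1.8471,5.1944) = e^{-i·-1·0.5911}·d^4_{-1,3}(1.8471)·e^{-i·3·5.1944}. Compute d first:
With c≡cos(β/2)=0.602992 and s≡sin(β/2)=0.797747, N=[6·120·5040·1]^{1/2}=1904.940944
Admissible k: 4..5 (factorial args all ≥0)
  k=4: (−1)^0·1904.9409/(144)·0.6030^4·0.7977^4 = +0.708315
  k=5: (−1)^1·1904.9409/(240)·0.6030^2·0.7977^6 = -0.743850
d^4_{-1,3}(1.8471) = +0.708315 -0.743850 = -0.035535
D = (+0.830328+0.557275i)·(-0.035535)·(-0.992227-0.124440i) = +0.026812+0.023320i

Re=0.0268 Im=0.0233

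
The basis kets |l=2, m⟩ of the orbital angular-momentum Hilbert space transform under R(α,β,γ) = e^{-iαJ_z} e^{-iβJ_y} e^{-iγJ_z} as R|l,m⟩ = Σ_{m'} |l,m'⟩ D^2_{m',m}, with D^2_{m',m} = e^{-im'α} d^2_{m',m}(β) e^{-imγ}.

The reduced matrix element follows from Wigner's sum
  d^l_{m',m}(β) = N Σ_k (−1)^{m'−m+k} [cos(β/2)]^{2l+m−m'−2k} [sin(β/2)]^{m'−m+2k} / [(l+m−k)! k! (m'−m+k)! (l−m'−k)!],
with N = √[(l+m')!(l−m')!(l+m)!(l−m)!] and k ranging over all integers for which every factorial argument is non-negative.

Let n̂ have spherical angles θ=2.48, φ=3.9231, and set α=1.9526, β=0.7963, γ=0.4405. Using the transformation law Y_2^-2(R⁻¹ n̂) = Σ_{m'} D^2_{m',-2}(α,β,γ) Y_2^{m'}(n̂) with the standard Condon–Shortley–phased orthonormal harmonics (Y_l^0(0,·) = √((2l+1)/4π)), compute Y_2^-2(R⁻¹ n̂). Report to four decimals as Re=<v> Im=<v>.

Need the full column D^2_{m',-2} for m'=−2..2 at α=1.9526, β=0.7963, γ=0.4405.
cos(β/2)=0.921780, sin(β/2)=0.387714
d^2_{-2,-2}: single k=0 term ⇒ +0.721953;  D = +0.053240-0.719987i
d^2_{-1,-2}: single k=0 term ⇒ -0.607327;  D = +0.578749-0.184109i
d^2_{0,-2}: single k=0 term ⇒ +0.312862;  D = +0.199099+0.241334i
d^2_{1,-2}: single k=0 term ⇒ -0.107446;  D = -0.051437+0.094334i
d^2_{2,-2}: single k=0 term ⇒ +0.022597;  D = -0.022441-0.002647i
Y_2^{m'}(θ=2.48,φ=3.9231) and Σ D·Y over m':
  (+0.0532-0.7200i)·(+0.0011-0.1458i)  (+0.5787-0.1841i)·(+0.2658-0.2638i)  (+0.1991+0.2413i)·(+0.2736+0.0000i)  (-0.0514+0.0943i)·(-0.2658-0.2638i)  (-0.0224-0.0026i)·(+0.0011+0.1458i)
Y_2^-2(R⁻¹ n̂) = +0.093776-0.158926i

Re=0.0938 Im=-0.1589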